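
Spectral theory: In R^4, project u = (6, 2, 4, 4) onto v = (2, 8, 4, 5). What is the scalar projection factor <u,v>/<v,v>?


Computing <u,v> = 6*2 + 2*8 + 4*4 + 4*5 = 64
Computing <v,v> = 2^2 + 8^2 + 4^2 + 5^2 = 109
Projection coefficient = 64/109 = 0.5872

0.5872


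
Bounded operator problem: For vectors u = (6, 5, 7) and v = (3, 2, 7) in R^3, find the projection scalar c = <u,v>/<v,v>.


Computing <u,v> = 6*3 + 5*2 + 7*7 = 77
Computing <v,v> = 3^2 + 2^2 + 7^2 = 62
Projection coefficient = 77/62 = 1.2419

1.2419


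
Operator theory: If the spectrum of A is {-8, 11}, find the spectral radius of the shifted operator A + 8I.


Spectrum of A + 8I = {0, 19}
Spectral radius = max |lambda| over the shifted spectrum
= max(0, 19) = 19

19


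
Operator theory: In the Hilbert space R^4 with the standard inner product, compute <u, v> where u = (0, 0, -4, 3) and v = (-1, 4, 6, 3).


Computing the standard inner product <u, v> = sum u_i * v_i
= 0*-1 + 0*4 + -4*6 + 3*3
= 0 + 0 + -24 + 9
= -15

-15


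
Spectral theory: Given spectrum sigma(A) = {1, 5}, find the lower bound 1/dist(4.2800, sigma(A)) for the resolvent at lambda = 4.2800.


dist(4.2800, {1, 5}) = min(|4.2800 - 1|, |4.2800 - 5|)
= min(3.2800, 0.7200) = 0.7200
Resolvent bound = 1/0.7200 = 1.3889

1.3889


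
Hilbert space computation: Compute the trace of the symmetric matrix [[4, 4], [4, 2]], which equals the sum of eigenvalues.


For a self-adjoint (symmetric) matrix, the eigenvalues are real.
The sum of eigenvalues equals the trace of the matrix.
trace = 4 + 2 = 6

6


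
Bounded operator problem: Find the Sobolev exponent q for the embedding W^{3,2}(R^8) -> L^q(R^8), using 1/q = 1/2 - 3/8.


Using the Sobolev embedding formula: 1/q = 1/p - k/n
1/q = 1/2 - 3/8 = 1/8
q = 1/(1/8) = 8

8.0000


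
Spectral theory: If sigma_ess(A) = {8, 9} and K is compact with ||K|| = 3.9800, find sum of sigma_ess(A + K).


By Weyl's theorem, the essential spectrum is invariant under compact perturbations.
sigma_ess(A + K) = sigma_ess(A) = {8, 9}
Sum = 8 + 9 = 17

17


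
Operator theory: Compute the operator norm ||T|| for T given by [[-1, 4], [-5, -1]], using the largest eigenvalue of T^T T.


A^T A = [[26, 1], [1, 17]]
trace(A^T A) = 43, det(A^T A) = 441
discriminant = 43^2 - 4*441 = 85
Largest eigenvalue of A^T A = (trace + sqrt(disc))/2 = 26.1098
||T|| = sqrt(26.1098) = 5.1098

5.1098


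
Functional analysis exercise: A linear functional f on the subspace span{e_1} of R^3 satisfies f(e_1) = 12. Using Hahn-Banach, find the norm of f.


The norm of f is given by ||f|| = sup_{||x||=1} |f(x)|.
On span{e_1}, ||e_1|| = 1, so ||f|| = |f(e_1)| / ||e_1||
= |12| / 1 = 12.0000

12.0000


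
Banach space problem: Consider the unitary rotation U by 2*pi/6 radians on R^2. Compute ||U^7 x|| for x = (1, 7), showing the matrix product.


U is a rotation by theta = 2*pi/6
U^7 = rotation by 7*theta = 14*pi/6 = 2*pi/6 (mod 2*pi)
cos(2*pi/6) = 0.5000, sin(2*pi/6) = 0.8660
U^7 x = (0.5000 * 1 - 0.8660 * 7, 0.8660 * 1 + 0.5000 * 7)
= (-5.5622, 4.3660)
||U^7 x|| = sqrt((-5.5622)^2 + 4.3660^2) = sqrt(50.0000) = 7.0711

7.0711


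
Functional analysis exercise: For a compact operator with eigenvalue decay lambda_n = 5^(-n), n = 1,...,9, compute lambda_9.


The eigenvalue formula gives lambda_9 = 1/5^9
= 1/1953125
= 5.1200e-07

5.1200e-07


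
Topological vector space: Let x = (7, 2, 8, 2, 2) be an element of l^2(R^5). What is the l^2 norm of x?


The l^2 norm = (sum |x_i|^2)^(1/2)
Sum of 2th powers = 49 + 4 + 64 + 4 + 4 = 125
||x||_2 = (125)^(1/2) = 11.1803

11.1803


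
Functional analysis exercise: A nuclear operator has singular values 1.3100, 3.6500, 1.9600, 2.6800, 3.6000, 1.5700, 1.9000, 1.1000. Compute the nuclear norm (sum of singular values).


The nuclear norm is the sum of all singular values.
||T||_1 = 1.3100 + 3.6500 + 1.9600 + 2.6800 + 3.6000 + 1.5700 + 1.9000 + 1.1000
= 17.7700

17.7700


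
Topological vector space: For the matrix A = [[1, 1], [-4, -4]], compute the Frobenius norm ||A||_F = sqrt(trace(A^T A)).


||A||_F^2 = sum a_ij^2
= 1^2 + 1^2 + (-4)^2 + (-4)^2
= 1 + 1 + 16 + 16 = 34
||A||_F = sqrt(34) = 5.8310

5.8310


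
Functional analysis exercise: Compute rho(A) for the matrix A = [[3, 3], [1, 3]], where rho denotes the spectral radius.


For a 2x2 matrix, eigenvalues satisfy lambda^2 - (trace)*lambda + det = 0
trace = 3 + 3 = 6
det = 3*3 - 3*1 = 6
discriminant = 6^2 - 4*(6) = 12
spectral radius = max |eigenvalue| = 4.7321

4.7321


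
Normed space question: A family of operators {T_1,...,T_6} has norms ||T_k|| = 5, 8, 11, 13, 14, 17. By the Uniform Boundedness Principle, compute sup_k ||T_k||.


By the Uniform Boundedness Principle, the supremum of norms is finite.
sup_k ||T_k|| = max(5, 8, 11, 13, 14, 17) = 17

17


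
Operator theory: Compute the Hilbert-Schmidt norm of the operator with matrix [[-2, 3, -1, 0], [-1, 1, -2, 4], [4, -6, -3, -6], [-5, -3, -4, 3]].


The Hilbert-Schmidt norm is sqrt(sum of squares of all entries).
Sum of squares = (-2)^2 + 3^2 + (-1)^2 + 0^2 + (-1)^2 + 1^2 + (-2)^2 + 4^2 + 4^2 + (-6)^2 + (-3)^2 + (-6)^2 + (-5)^2 + (-3)^2 + (-4)^2 + 3^2
= 4 + 9 + 1 + 0 + 1 + 1 + 4 + 16 + 16 + 36 + 9 + 36 + 25 + 9 + 16 + 9 = 192
||T||_HS = sqrt(192) = 13.8564

13.8564


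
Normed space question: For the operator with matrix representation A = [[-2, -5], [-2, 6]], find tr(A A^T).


trace(A * A^T) = sum of squares of all entries
= (-2)^2 + (-5)^2 + (-2)^2 + 6^2
= 4 + 25 + 4 + 36
= 69

69


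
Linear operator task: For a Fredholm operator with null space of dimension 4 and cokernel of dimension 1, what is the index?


The Fredholm index is defined as ind(T) = dim(ker T) - dim(coker T)
= 4 - 1
= 3

3


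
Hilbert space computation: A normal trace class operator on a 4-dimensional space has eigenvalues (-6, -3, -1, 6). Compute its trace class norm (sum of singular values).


For a normal operator, singular values equal |eigenvalues|.
Trace norm = sum |lambda_i| = 6 + 3 + 1 + 6
= 16

16


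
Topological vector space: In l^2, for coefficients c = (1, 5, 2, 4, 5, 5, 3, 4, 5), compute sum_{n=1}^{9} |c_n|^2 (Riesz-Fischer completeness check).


sum |c_n|^2 = 1^2 + 5^2 + 2^2 + 4^2 + 5^2 + 5^2 + 3^2 + 4^2 + 5^2
= 1 + 25 + 4 + 16 + 25 + 25 + 9 + 16 + 25
= 146

146


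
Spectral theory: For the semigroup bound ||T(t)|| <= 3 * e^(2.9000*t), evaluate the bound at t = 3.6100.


||T(3.6100)|| <= 3 * exp(2.9000 * 3.6100)
= 3 * exp(10.4690)
= 3 * 35206.9928
= 105620.9783

105620.9783


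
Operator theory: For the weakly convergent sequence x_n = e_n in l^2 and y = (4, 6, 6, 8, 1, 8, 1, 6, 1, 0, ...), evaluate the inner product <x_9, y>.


x_9 = e_9 is the standard basis vector with 1 in position 9.
<x_9, y> = y_9 = 1
As n -> infinity, <x_n, y> -> 0, confirming weak convergence of (x_n) to 0.

1


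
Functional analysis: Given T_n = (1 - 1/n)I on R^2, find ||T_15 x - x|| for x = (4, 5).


T_15 x - x = (1 - 1/15)x - x = -x/15
||x|| = sqrt(41) = 6.4031
||T_15 x - x|| = ||x||/15 = 6.4031/15 = 0.4269

0.4269


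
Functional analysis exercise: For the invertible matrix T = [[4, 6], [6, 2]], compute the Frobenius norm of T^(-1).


det(T) = 4*2 - 6*6 = -28
T^(-1) = (1/-28) * [[2, -6], [-6, 4]] = [[-0.0714, 0.2143], [0.2143, -0.1429]]
||T^(-1)||_F^2 = (-0.0714)^2 + 0.2143^2 + 0.2143^2 + (-0.1429)^2 = 0.1173
||T^(-1)||_F = sqrt(0.1173) = 0.3426

0.3426


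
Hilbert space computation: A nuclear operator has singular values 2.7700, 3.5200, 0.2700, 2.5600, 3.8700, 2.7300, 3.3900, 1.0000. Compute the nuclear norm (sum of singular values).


The nuclear norm is the sum of all singular values.
||T||_1 = 2.7700 + 3.5200 + 0.2700 + 2.5600 + 3.8700 + 2.7300 + 3.3900 + 1.0000
= 20.1100

20.1100


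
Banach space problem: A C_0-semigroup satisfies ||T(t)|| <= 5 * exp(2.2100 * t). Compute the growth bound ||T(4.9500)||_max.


||T(4.9500)|| <= 5 * exp(2.2100 * 4.9500)
= 5 * exp(10.9395)
= 5 * 56359.1565
= 281795.7826

281795.7826


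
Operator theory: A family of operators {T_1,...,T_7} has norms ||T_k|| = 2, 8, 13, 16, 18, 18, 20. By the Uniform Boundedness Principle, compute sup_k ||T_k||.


By the Uniform Boundedness Principle, the supremum of norms is finite.
sup_k ||T_k|| = max(2, 8, 13, 16, 18, 18, 20) = 20

20


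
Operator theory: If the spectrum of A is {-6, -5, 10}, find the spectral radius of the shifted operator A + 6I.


Spectrum of A + 6I = {0, 1, 16}
Spectral radius = max |lambda| over the shifted spectrum
= max(0, 1, 16) = 16

16


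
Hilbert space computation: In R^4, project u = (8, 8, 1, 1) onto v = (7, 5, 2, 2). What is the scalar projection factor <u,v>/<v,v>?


Computing <u,v> = 8*7 + 8*5 + 1*2 + 1*2 = 100
Computing <v,v> = 7^2 + 5^2 + 2^2 + 2^2 = 82
Projection coefficient = 100/82 = 1.2195

1.2195


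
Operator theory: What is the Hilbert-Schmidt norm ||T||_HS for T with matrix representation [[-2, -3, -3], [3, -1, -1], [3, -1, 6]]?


The Hilbert-Schmidt norm is sqrt(sum of squares of all entries).
Sum of squares = (-2)^2 + (-3)^2 + (-3)^2 + 3^2 + (-1)^2 + (-1)^2 + 3^2 + (-1)^2 + 6^2
= 4 + 9 + 9 + 9 + 1 + 1 + 9 + 1 + 36 = 79
||T||_HS = sqrt(79) = 8.8882

8.8882


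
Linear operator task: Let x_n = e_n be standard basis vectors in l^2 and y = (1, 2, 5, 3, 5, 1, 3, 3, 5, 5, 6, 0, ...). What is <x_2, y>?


x_2 = e_2 is the standard basis vector with 1 in position 2.
<x_2, y> = y_2 = 2
As n -> infinity, <x_n, y> -> 0, confirming weak convergence of (x_n) to 0.

2


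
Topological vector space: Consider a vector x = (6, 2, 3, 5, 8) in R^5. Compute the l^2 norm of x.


The l^2 norm = (sum |x_i|^2)^(1/2)
Sum of 2th powers = 36 + 4 + 9 + 25 + 64 = 138
||x||_2 = (138)^(1/2) = 11.7473

11.7473


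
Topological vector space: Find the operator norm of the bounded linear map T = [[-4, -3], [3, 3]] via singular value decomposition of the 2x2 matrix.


A^T A = [[25, 21], [21, 18]]
trace(A^T A) = 43, det(A^T A) = 9
discriminant = 43^2 - 4*9 = 1813
Largest eigenvalue of A^T A = (trace + sqrt(disc))/2 = 42.7897
||T|| = sqrt(42.7897) = 6.5414

6.5414


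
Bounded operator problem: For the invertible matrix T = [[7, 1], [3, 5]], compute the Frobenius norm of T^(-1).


det(T) = 7*5 - 1*3 = 32
T^(-1) = (1/32) * [[5, -1], [-3, 7]] = [[0.1562, -0.0312], [-0.0938, 0.2188]]
||T^(-1)||_F^2 = 0.1562^2 + (-0.0312)^2 + (-0.0938)^2 + 0.2188^2 = 0.0820
||T^(-1)||_F = sqrt(0.0820) = 0.2864

0.2864


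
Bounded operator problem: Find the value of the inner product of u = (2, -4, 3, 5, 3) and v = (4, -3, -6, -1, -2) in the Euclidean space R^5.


Computing the standard inner product <u, v> = sum u_i * v_i
= 2*4 + -4*-3 + 3*-6 + 5*-1 + 3*-2
= 8 + 12 + -18 + -5 + -6
= -9

-9


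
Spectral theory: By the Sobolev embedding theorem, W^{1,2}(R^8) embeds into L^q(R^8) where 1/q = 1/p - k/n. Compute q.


Using the Sobolev embedding formula: 1/q = 1/p - k/n
1/q = 1/2 - 1/8 = 3/8
q = 1/(3/8) = 8/3 = 2.6667

2.6667


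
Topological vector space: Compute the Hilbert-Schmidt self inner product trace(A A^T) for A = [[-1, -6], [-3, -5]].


trace(A * A^T) = sum of squares of all entries
= (-1)^2 + (-6)^2 + (-3)^2 + (-5)^2
= 1 + 36 + 9 + 25
= 71

71


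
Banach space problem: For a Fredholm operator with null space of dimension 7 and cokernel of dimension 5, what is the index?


The Fredholm index is defined as ind(T) = dim(ker T) - dim(coker T)
= 7 - 5
= 2

2


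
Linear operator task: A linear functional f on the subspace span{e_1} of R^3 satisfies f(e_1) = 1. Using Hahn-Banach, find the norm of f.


The norm of f is given by ||f|| = sup_{||x||=1} |f(x)|.
On span{e_1}, ||e_1|| = 1, so ||f|| = |f(e_1)| / ||e_1||
= |1| / 1 = 1.0000

1.0000


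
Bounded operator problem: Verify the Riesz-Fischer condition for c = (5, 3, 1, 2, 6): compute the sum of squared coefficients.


sum |c_n|^2 = 5^2 + 3^2 + 1^2 + 2^2 + 6^2
= 25 + 9 + 1 + 4 + 36
= 75

75


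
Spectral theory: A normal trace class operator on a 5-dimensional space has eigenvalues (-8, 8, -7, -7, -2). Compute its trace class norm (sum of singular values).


For a normal operator, singular values equal |eigenvalues|.
Trace norm = sum |lambda_i| = 8 + 8 + 7 + 7 + 2
= 32

32


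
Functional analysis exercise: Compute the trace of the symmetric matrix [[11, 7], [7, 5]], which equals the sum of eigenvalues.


For a self-adjoint (symmetric) matrix, the eigenvalues are real.
The sum of eigenvalues equals the trace of the matrix.
trace = 11 + 5 = 16

16


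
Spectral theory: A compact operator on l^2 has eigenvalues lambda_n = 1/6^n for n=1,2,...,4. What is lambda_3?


The eigenvalue formula gives lambda_3 = 1/6^3
= 1/216
= 0.0046

0.0046


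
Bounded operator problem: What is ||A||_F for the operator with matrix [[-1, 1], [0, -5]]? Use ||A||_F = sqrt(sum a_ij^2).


||A||_F^2 = sum a_ij^2
= (-1)^2 + 1^2 + 0^2 + (-5)^2
= 1 + 1 + 0 + 25 = 27
||A||_F = sqrt(27) = 5.1962

5.1962


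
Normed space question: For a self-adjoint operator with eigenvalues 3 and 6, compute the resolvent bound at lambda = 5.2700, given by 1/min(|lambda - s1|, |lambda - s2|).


dist(5.2700, {3, 6}) = min(|5.2700 - 3|, |5.2700 - 6|)
= min(2.2700, 0.7300) = 0.7300
Resolvent bound = 1/0.7300 = 1.3699

1.3699


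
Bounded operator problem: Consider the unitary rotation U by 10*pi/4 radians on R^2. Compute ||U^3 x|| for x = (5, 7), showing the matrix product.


U is a rotation by theta = 10*pi/4
U^3 = rotation by 3*theta = 30*pi/4 = 6*pi/4 (mod 2*pi)
cos(6*pi/4) = 0.0000, sin(6*pi/4) = -1.0000
U^3 x = (0.0000 * 5 - -1.0000 * 7, -1.0000 * 5 + 0.0000 * 7)
= (7.0000, -5.0000)
||U^3 x|| = sqrt(7.0000^2 + (-5.0000)^2) = sqrt(74.0000) = 8.6023

8.6023


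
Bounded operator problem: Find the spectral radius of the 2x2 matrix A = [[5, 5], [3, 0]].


For a 2x2 matrix, eigenvalues satisfy lambda^2 - (trace)*lambda + det = 0
trace = 5 + 0 = 5
det = 5*0 - 5*3 = -15
discriminant = 5^2 - 4*(-15) = 85
spectral radius = max |eigenvalue| = 7.1098

7.1098


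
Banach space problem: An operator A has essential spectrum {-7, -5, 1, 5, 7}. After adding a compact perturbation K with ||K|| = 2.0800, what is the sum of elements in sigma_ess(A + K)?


By Weyl's theorem, the essential spectrum is invariant under compact perturbations.
sigma_ess(A + K) = sigma_ess(A) = {-7, -5, 1, 5, 7}
Sum = -7 + -5 + 1 + 5 + 7 = 1

1


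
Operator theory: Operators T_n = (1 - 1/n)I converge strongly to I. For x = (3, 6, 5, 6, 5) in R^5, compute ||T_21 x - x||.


T_21 x - x = (1 - 1/21)x - x = -x/21
||x|| = sqrt(131) = 11.4455
||T_21 x - x|| = ||x||/21 = 11.4455/21 = 0.5450

0.5450


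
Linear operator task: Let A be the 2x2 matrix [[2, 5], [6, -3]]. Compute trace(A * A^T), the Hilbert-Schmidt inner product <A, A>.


trace(A * A^T) = sum of squares of all entries
= 2^2 + 5^2 + 6^2 + (-3)^2
= 4 + 25 + 36 + 9
= 74

74


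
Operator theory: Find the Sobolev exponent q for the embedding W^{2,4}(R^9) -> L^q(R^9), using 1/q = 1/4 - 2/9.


Using the Sobolev embedding formula: 1/q = 1/p - k/n
1/q = 1/4 - 2/9 = 1/36
q = 1/(1/36) = 36

36.0000


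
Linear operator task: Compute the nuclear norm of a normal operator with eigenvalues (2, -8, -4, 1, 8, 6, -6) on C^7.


For a normal operator, singular values equal |eigenvalues|.
Trace norm = sum |lambda_i| = 2 + 8 + 4 + 1 + 8 + 6 + 6
= 35

35


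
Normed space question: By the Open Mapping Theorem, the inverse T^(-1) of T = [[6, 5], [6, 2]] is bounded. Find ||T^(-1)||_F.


det(T) = 6*2 - 5*6 = -18
T^(-1) = (1/-18) * [[2, -5], [-6, 6]] = [[-0.1111, 0.2778], [0.3333, -0.3333]]
||T^(-1)||_F^2 = (-0.1111)^2 + 0.2778^2 + 0.3333^2 + (-0.3333)^2 = 0.3117
||T^(-1)||_F = sqrt(0.3117) = 0.5583

0.5583


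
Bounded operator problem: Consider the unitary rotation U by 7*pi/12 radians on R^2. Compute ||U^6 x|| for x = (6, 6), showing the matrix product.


U is a rotation by theta = 7*pi/12
U^6 = rotation by 6*theta = 42*pi/12 = 18*pi/12 (mod 2*pi)
cos(18*pi/12) = 0.0000, sin(18*pi/12) = -1.0000
U^6 x = (0.0000 * 6 - -1.0000 * 6, -1.0000 * 6 + 0.0000 * 6)
= (6.0000, -6.0000)
||U^6 x|| = sqrt(6.0000^2 + (-6.0000)^2) = sqrt(72.0000) = 8.4853

8.4853


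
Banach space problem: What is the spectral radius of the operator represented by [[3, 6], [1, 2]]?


For a 2x2 matrix, eigenvalues satisfy lambda^2 - (trace)*lambda + det = 0
trace = 3 + 2 = 5
det = 3*2 - 6*1 = 0
discriminant = 5^2 - 4*(0) = 25
spectral radius = max |eigenvalue| = 5.0000

5.0000


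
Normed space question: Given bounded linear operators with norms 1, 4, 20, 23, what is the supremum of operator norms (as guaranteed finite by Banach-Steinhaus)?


By the Uniform Boundedness Principle, the supremum of norms is finite.
sup_k ||T_k|| = max(1, 4, 20, 23) = 23

23


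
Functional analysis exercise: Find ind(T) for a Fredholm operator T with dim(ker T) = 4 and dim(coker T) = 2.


The Fredholm index is defined as ind(T) = dim(ker T) - dim(coker T)
= 4 - 2
= 2

2


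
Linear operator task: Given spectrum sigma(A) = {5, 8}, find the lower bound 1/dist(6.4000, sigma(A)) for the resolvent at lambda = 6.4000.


dist(6.4000, {5, 8}) = min(|6.4000 - 5|, |6.4000 - 8|)
= min(1.4000, 1.6000) = 1.4000
Resolvent bound = 1/1.4000 = 0.7143

0.7143


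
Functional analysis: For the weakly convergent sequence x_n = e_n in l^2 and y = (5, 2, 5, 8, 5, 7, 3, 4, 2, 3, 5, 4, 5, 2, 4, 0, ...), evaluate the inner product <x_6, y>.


x_6 = e_6 is the standard basis vector with 1 in position 6.
<x_6, y> = y_6 = 7
As n -> infinity, <x_n, y> -> 0, confirming weak convergence of (x_n) to 0.

7


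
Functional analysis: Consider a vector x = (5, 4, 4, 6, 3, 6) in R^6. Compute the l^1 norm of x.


The l^1 norm equals the sum of absolute values of all components.
||x||_1 = 5 + 4 + 4 + 6 + 3 + 6
= 28

28.0000


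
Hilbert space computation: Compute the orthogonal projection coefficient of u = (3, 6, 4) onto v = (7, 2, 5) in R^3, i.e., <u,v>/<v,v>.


Computing <u,v> = 3*7 + 6*2 + 4*5 = 53
Computing <v,v> = 7^2 + 2^2 + 5^2 = 78
Projection coefficient = 53/78 = 0.6795

0.6795


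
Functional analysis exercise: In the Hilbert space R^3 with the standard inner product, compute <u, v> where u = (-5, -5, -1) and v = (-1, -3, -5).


Computing the standard inner product <u, v> = sum u_i * v_i
= -5*-1 + -5*-3 + -1*-5
= 5 + 15 + 5
= 25

25


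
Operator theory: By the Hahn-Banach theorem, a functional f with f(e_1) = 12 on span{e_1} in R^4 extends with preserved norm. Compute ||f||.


The norm of f is given by ||f|| = sup_{||x||=1} |f(x)|.
On span{e_1}, ||e_1|| = 1, so ||f|| = |f(e_1)| / ||e_1||
= |12| / 1 = 12.0000

12.0000


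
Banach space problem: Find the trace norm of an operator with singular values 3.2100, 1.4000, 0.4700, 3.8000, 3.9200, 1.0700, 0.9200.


The nuclear norm is the sum of all singular values.
||T||_1 = 3.2100 + 1.4000 + 0.4700 + 3.8000 + 3.9200 + 1.0700 + 0.9200
= 14.7900

14.7900


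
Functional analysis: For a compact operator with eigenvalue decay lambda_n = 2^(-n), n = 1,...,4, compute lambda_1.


The eigenvalue formula gives lambda_1 = 1/2^1
= 1/2
= 0.5000

0.5000


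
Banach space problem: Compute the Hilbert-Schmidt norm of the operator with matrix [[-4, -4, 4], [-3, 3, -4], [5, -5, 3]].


The Hilbert-Schmidt norm is sqrt(sum of squares of all entries).
Sum of squares = (-4)^2 + (-4)^2 + 4^2 + (-3)^2 + 3^2 + (-4)^2 + 5^2 + (-5)^2 + 3^2
= 16 + 16 + 16 + 9 + 9 + 16 + 25 + 25 + 9 = 141
||T||_HS = sqrt(141) = 11.8743

11.8743


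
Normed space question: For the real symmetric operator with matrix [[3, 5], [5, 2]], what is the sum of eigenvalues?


For a self-adjoint (symmetric) matrix, the eigenvalues are real.
The sum of eigenvalues equals the trace of the matrix.
trace = 3 + 2 = 5

5


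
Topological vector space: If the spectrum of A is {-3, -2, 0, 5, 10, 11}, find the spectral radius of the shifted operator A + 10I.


Spectrum of A + 10I = {7, 8, 10, 15, 20, 21}
Spectral radius = max |lambda| over the shifted spectrum
= max(7, 8, 10, 15, 20, 21) = 21

21


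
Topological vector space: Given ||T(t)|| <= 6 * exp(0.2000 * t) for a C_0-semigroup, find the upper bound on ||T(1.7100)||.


||T(1.7100)|| <= 6 * exp(0.2000 * 1.7100)
= 6 * exp(0.3420)
= 6 * 1.4078
= 8.4466

8.4466


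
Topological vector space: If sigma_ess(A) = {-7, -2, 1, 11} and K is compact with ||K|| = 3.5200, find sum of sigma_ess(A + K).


By Weyl's theorem, the essential spectrum is invariant under compact perturbations.
sigma_ess(A + K) = sigma_ess(A) = {-7, -2, 1, 11}
Sum = -7 + -2 + 1 + 11 = 3

3


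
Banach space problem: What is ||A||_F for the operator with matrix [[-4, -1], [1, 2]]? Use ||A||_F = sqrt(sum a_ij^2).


||A||_F^2 = sum a_ij^2
= (-4)^2 + (-1)^2 + 1^2 + 2^2
= 16 + 1 + 1 + 4 = 22
||A||_F = sqrt(22) = 4.6904

4.6904


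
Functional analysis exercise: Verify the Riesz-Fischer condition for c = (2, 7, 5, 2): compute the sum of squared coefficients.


sum |c_n|^2 = 2^2 + 7^2 + 5^2 + 2^2
= 4 + 49 + 25 + 4
= 82

82


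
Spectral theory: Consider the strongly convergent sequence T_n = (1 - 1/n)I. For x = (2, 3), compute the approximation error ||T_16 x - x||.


T_16 x - x = (1 - 1/16)x - x = -x/16
||x|| = sqrt(13) = 3.6056
||T_16 x - x|| = ||x||/16 = 3.6056/16 = 0.2253

0.2253


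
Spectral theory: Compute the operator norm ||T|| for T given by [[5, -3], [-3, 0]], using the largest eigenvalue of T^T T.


A^T A = [[34, -15], [-15, 9]]
trace(A^T A) = 43, det(A^T A) = 81
discriminant = 43^2 - 4*81 = 1525
Largest eigenvalue of A^T A = (trace + sqrt(disc))/2 = 41.0256
||T|| = sqrt(41.0256) = 6.4051

6.4051


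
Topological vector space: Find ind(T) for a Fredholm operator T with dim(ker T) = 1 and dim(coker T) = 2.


The Fredholm index is defined as ind(T) = dim(ker T) - dim(coker T)
= 1 - 2
= -1

-1


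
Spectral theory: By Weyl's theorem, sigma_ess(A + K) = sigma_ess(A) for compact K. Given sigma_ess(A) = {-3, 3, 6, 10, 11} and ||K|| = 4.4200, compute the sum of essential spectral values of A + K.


By Weyl's theorem, the essential spectrum is invariant under compact perturbations.
sigma_ess(A + K) = sigma_ess(A) = {-3, 3, 6, 10, 11}
Sum = -3 + 3 + 6 + 10 + 11 = 27

27


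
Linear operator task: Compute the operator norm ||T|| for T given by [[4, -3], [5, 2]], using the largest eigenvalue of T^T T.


A^T A = [[41, -2], [-2, 13]]
trace(A^T A) = 54, det(A^T A) = 529
discriminant = 54^2 - 4*529 = 800
Largest eigenvalue of A^T A = (trace + sqrt(disc))/2 = 41.1421
||T|| = sqrt(41.1421) = 6.4142

6.4142


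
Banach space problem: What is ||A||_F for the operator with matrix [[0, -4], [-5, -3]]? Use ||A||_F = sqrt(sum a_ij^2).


||A||_F^2 = sum a_ij^2
= 0^2 + (-4)^2 + (-5)^2 + (-3)^2
= 0 + 16 + 25 + 9 = 50
||A||_F = sqrt(50) = 7.0711

7.0711


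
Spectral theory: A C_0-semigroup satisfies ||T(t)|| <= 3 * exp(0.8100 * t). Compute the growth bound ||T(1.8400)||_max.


||T(1.8400)|| <= 3 * exp(0.8100 * 1.8400)
= 3 * exp(1.4904)
= 3 * 4.4389
= 13.3166

13.3166


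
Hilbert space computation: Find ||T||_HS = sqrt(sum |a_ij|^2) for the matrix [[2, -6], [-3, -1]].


The Hilbert-Schmidt norm is sqrt(sum of squares of all entries).
Sum of squares = 2^2 + (-6)^2 + (-3)^2 + (-1)^2
= 4 + 36 + 9 + 1 = 50
||T||_HS = sqrt(50) = 7.0711

7.0711


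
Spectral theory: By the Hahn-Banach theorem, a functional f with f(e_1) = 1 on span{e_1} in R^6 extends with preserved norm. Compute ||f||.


The norm of f is given by ||f|| = sup_{||x||=1} |f(x)|.
On span{e_1}, ||e_1|| = 1, so ||f|| = |f(e_1)| / ||e_1||
= |1| / 1 = 1.0000

1.0000


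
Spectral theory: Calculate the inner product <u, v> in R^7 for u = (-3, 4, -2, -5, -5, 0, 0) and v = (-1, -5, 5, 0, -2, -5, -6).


Computing the standard inner product <u, v> = sum u_i * v_i
= -3*-1 + 4*-5 + -2*5 + -5*0 + -5*-2 + 0*-5 + 0*-6
= 3 + -20 + -10 + 0 + 10 + 0 + 0
= -17

-17


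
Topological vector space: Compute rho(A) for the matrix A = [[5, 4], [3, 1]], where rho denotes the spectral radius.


For a 2x2 matrix, eigenvalues satisfy lambda^2 - (trace)*lambda + det = 0
trace = 5 + 1 = 6
det = 5*1 - 4*3 = -7
discriminant = 6^2 - 4*(-7) = 64
spectral radius = max |eigenvalue| = 7.0000

7.0000


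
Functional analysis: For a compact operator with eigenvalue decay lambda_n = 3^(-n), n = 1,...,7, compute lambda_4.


The eigenvalue formula gives lambda_4 = 1/3^4
= 1/81
= 0.0123

0.0123


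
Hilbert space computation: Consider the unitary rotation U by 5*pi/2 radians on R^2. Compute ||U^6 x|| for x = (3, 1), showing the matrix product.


U is a rotation by theta = 5*pi/2
U^6 = rotation by 6*theta = 30*pi/2 = 2*pi/2 (mod 2*pi)
cos(2*pi/2) = -1.0000, sin(2*pi/2) = 0.0000
U^6 x = (-1.0000 * 3 - 0.0000 * 1, 0.0000 * 3 + -1.0000 * 1)
= (-3.0000, -1.0000)
||U^6 x|| = sqrt((-3.0000)^2 + (-1.0000)^2) = sqrt(10.0000) = 3.1623

3.1623


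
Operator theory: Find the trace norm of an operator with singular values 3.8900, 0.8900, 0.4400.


The nuclear norm is the sum of all singular values.
||T||_1 = 3.8900 + 0.8900 + 0.4400
= 5.2200

5.2200


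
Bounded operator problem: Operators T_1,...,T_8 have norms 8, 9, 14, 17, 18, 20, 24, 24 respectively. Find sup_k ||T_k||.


By the Uniform Boundedness Principle, the supremum of norms is finite.
sup_k ||T_k|| = max(8, 9, 14, 17, 18, 20, 24, 24) = 24

24


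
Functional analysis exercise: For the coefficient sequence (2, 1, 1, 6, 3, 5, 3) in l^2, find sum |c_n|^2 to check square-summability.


sum |c_n|^2 = 2^2 + 1^2 + 1^2 + 6^2 + 3^2 + 5^2 + 3^2
= 4 + 1 + 1 + 36 + 9 + 25 + 9
= 85

85


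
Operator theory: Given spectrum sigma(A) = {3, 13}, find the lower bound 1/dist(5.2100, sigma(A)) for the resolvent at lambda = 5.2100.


dist(5.2100, {3, 13}) = min(|5.2100 - 3|, |5.2100 - 13|)
= min(2.2100, 7.7900) = 2.2100
Resolvent bound = 1/2.2100 = 0.4525

0.4525


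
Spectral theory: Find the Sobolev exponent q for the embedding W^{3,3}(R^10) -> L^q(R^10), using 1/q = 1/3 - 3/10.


Using the Sobolev embedding formula: 1/q = 1/p - k/n
1/q = 1/3 - 3/10 = 1/30
q = 1/(1/30) = 30

30.0000


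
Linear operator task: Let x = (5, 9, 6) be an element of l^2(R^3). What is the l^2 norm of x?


The l^2 norm = (sum |x_i|^2)^(1/2)
Sum of 2th powers = 25 + 81 + 36 = 142
||x||_2 = (142)^(1/2) = 11.9164

11.9164


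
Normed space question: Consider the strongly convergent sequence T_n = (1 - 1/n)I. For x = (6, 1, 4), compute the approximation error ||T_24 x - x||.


T_24 x - x = (1 - 1/24)x - x = -x/24
||x|| = sqrt(53) = 7.2801
||T_24 x - x|| = ||x||/24 = 7.2801/24 = 0.3033

0.3033


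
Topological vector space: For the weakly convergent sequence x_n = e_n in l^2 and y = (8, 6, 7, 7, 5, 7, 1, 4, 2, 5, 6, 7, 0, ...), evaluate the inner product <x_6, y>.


x_6 = e_6 is the standard basis vector with 1 in position 6.
<x_6, y> = y_6 = 7
As n -> infinity, <x_n, y> -> 0, confirming weak convergence of (x_n) to 0.

7


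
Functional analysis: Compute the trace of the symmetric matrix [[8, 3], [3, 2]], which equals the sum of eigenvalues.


For a self-adjoint (symmetric) matrix, the eigenvalues are real.
The sum of eigenvalues equals the trace of the matrix.
trace = 8 + 2 = 10

10


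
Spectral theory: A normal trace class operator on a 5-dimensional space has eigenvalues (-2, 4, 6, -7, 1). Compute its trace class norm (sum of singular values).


For a normal operator, singular values equal |eigenvalues|.
Trace norm = sum |lambda_i| = 2 + 4 + 6 + 7 + 1
= 20

20


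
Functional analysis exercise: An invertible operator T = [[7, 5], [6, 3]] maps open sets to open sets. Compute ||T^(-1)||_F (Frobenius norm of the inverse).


det(T) = 7*3 - 5*6 = -9
T^(-1) = (1/-9) * [[3, -5], [-6, 7]] = [[-0.3333, 0.5556], [0.6667, -0.7778]]
||T^(-1)||_F^2 = (-0.3333)^2 + 0.5556^2 + 0.6667^2 + (-0.7778)^2 = 1.4691
||T^(-1)||_F = sqrt(1.4691) = 1.2121

1.2121


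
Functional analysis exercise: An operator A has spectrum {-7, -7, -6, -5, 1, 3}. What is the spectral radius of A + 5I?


Spectrum of A + 5I = {-2, -2, -1, 0, 6, 8}
Spectral radius = max |lambda| over the shifted spectrum
= max(2, 2, 1, 0, 6, 8) = 8

8


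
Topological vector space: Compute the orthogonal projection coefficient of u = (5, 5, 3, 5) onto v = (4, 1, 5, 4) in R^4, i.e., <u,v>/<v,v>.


Computing <u,v> = 5*4 + 5*1 + 3*5 + 5*4 = 60
Computing <v,v> = 4^2 + 1^2 + 5^2 + 4^2 = 58
Projection coefficient = 60/58 = 1.0345

1.0345


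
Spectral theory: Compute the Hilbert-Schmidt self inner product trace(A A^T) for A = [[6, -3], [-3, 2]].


trace(A * A^T) = sum of squares of all entries
= 6^2 + (-3)^2 + (-3)^2 + 2^2
= 36 + 9 + 9 + 4
= 58

58


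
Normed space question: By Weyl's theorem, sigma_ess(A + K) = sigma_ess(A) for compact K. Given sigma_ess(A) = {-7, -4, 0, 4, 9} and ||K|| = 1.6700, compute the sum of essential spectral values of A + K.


By Weyl's theorem, the essential spectrum is invariant under compact perturbations.
sigma_ess(A + K) = sigma_ess(A) = {-7, -4, 0, 4, 9}
Sum = -7 + -4 + 0 + 4 + 9 = 2

2


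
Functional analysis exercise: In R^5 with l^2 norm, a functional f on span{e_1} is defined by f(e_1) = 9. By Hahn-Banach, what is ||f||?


The norm of f is given by ||f|| = sup_{||x||=1} |f(x)|.
On span{e_1}, ||e_1|| = 1, so ||f|| = |f(e_1)| / ||e_1||
= |9| / 1 = 9.0000

9.0000


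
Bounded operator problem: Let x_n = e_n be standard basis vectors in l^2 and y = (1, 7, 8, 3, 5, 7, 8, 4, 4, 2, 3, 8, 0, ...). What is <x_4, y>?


x_4 = e_4 is the standard basis vector with 1 in position 4.
<x_4, y> = y_4 = 3
As n -> infinity, <x_n, y> -> 0, confirming weak convergence of (x_n) to 0.

3


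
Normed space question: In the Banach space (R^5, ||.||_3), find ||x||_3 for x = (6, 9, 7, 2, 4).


The l^3 norm = (sum |x_i|^3)^(1/3)
Sum of 3th powers = 216 + 729 + 343 + 8 + 64 = 1360
||x||_3 = (1360)^(1/3) = 11.0793

11.0793


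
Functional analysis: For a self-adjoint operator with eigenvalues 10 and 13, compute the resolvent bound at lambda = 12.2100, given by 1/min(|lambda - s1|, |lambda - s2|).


dist(12.2100, {10, 13}) = min(|12.2100 - 10|, |12.2100 - 13|)
= min(2.2100, 0.7900) = 0.7900
Resolvent bound = 1/0.7900 = 1.2658

1.2658


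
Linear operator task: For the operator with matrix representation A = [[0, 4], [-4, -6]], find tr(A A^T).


trace(A * A^T) = sum of squares of all entries
= 0^2 + 4^2 + (-4)^2 + (-6)^2
= 0 + 16 + 16 + 36
= 68

68


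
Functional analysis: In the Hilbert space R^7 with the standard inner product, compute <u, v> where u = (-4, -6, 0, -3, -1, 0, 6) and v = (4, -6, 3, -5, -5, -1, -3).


Computing the standard inner product <u, v> = sum u_i * v_i
= -4*4 + -6*-6 + 0*3 + -3*-5 + -1*-5 + 0*-1 + 6*-3
= -16 + 36 + 0 + 15 + 5 + 0 + -18
= 22

22


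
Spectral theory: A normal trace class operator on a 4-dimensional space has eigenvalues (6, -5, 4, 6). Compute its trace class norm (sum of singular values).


For a normal operator, singular values equal |eigenvalues|.
Trace norm = sum |lambda_i| = 6 + 5 + 4 + 6
= 21

21


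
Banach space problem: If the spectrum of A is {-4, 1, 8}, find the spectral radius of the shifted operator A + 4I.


Spectrum of A + 4I = {0, 5, 12}
Spectral radius = max |lambda| over the shifted spectrum
= max(0, 5, 12) = 12

12


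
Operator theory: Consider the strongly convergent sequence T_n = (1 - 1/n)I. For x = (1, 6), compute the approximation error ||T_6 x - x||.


T_6 x - x = (1 - 1/6)x - x = -x/6
||x|| = sqrt(37) = 6.0828
||T_6 x - x|| = ||x||/6 = 6.0828/6 = 1.0138

1.0138


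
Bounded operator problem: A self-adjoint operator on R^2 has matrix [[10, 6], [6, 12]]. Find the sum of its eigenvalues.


For a self-adjoint (symmetric) matrix, the eigenvalues are real.
The sum of eigenvalues equals the trace of the matrix.
trace = 10 + 12 = 22

22


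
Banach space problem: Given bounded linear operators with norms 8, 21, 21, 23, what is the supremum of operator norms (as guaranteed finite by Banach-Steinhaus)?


By the Uniform Boundedness Principle, the supremum of norms is finite.
sup_k ||T_k|| = max(8, 21, 21, 23) = 23

23


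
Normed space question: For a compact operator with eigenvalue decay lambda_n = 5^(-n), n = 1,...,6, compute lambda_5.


The eigenvalue formula gives lambda_5 = 1/5^5
= 1/3125
= 3.2000e-04

3.2000e-04


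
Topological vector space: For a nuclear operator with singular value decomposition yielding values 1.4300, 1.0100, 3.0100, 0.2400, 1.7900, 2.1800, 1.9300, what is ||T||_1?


The nuclear norm is the sum of all singular values.
||T||_1 = 1.4300 + 1.0100 + 3.0100 + 0.2400 + 1.7900 + 2.1800 + 1.9300
= 11.5900

11.5900


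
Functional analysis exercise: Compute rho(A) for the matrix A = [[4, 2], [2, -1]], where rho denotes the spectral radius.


For a 2x2 matrix, eigenvalues satisfy lambda^2 - (trace)*lambda + det = 0
trace = 4 + -1 = 3
det = 4*-1 - 2*2 = -8
discriminant = 3^2 - 4*(-8) = 41
spectral radius = max |eigenvalue| = 4.7016

4.7016


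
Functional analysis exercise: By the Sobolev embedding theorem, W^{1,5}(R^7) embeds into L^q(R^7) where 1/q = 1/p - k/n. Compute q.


Using the Sobolev embedding formula: 1/q = 1/p - k/n
1/q = 1/5 - 1/7 = 2/35
q = 1/(2/35) = 35/2 = 17.5000

17.5000


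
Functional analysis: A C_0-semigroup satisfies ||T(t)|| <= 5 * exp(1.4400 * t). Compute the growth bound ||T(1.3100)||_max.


||T(1.3100)|| <= 5 * exp(1.4400 * 1.3100)
= 5 * exp(1.8864)
= 5 * 6.5956
= 32.9779

32.9779


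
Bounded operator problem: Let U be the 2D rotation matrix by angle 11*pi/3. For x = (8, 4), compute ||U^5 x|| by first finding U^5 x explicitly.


U is a rotation by theta = 11*pi/3
U^5 = rotation by 5*theta = 55*pi/3 = 1*pi/3 (mod 2*pi)
cos(1*pi/3) = 0.5000, sin(1*pi/3) = 0.8660
U^5 x = (0.5000 * 8 - 0.8660 * 4, 0.8660 * 8 + 0.5000 * 4)
= (0.5359, 8.9282)
||U^5 x|| = sqrt(0.5359^2 + 8.9282^2) = sqrt(80.0000) = 8.9443

8.9443


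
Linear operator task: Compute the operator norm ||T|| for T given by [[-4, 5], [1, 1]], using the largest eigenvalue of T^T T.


A^T A = [[17, -19], [-19, 26]]
trace(A^T A) = 43, det(A^T A) = 81
discriminant = 43^2 - 4*81 = 1525
Largest eigenvalue of A^T A = (trace + sqrt(disc))/2 = 41.0256
||T|| = sqrt(41.0256) = 6.4051

6.4051


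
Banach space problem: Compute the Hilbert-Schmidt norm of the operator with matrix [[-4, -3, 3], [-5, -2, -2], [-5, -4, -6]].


The Hilbert-Schmidt norm is sqrt(sum of squares of all entries).
Sum of squares = (-4)^2 + (-3)^2 + 3^2 + (-5)^2 + (-2)^2 + (-2)^2 + (-5)^2 + (-4)^2 + (-6)^2
= 16 + 9 + 9 + 25 + 4 + 4 + 25 + 16 + 36 = 144
||T||_HS = sqrt(144) = 12.0000

12.0000


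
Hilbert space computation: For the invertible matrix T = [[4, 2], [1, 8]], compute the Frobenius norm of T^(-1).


det(T) = 4*8 - 2*1 = 30
T^(-1) = (1/30) * [[8, -2], [-1, 4]] = [[0.2667, -0.0667], [-0.0333, 0.1333]]
||T^(-1)||_F^2 = 0.2667^2 + (-0.0667)^2 + (-0.0333)^2 + 0.1333^2 = 0.0944
||T^(-1)||_F = sqrt(0.0944) = 0.3073

0.3073


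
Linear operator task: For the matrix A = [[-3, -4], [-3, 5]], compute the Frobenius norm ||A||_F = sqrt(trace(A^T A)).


||A||_F^2 = sum a_ij^2
= (-3)^2 + (-4)^2 + (-3)^2 + 5^2
= 9 + 16 + 9 + 25 = 59
||A||_F = sqrt(59) = 7.6811

7.6811


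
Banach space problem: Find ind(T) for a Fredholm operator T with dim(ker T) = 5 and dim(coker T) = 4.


The Fredholm index is defined as ind(T) = dim(ker T) - dim(coker T)
= 5 - 4
= 1

1


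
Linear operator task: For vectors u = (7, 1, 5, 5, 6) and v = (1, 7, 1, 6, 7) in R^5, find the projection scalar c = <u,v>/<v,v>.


Computing <u,v> = 7*1 + 1*7 + 5*1 + 5*6 + 6*7 = 91
Computing <v,v> = 1^2 + 7^2 + 1^2 + 6^2 + 7^2 = 136
Projection coefficient = 91/136 = 0.6691

0.6691


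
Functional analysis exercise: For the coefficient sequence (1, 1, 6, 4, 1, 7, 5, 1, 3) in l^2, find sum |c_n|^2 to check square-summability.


sum |c_n|^2 = 1^2 + 1^2 + 6^2 + 4^2 + 1^2 + 7^2 + 5^2 + 1^2 + 3^2
= 1 + 1 + 36 + 16 + 1 + 49 + 25 + 1 + 9
= 139

139


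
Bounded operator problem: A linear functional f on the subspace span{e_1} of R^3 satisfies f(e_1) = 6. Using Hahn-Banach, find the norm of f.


The norm of f is given by ||f|| = sup_{||x||=1} |f(x)|.
On span{e_1}, ||e_1|| = 1, so ||f|| = |f(e_1)| / ||e_1||
= |6| / 1 = 6.0000

6.0000


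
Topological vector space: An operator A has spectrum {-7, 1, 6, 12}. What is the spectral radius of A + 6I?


Spectrum of A + 6I = {-1, 7, 12, 18}
Spectral radius = max |lambda| over the shifted spectrum
= max(1, 7, 12, 18) = 18

18


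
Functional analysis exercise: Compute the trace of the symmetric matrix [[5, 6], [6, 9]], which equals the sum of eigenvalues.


For a self-adjoint (symmetric) matrix, the eigenvalues are real.
The sum of eigenvalues equals the trace of the matrix.
trace = 5 + 9 = 14

14


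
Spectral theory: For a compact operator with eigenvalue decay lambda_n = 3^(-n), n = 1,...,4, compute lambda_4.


The eigenvalue formula gives lambda_4 = 1/3^4
= 1/81
= 0.0123

0.0123


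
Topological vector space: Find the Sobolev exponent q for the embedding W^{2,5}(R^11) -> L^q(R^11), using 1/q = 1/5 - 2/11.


Using the Sobolev embedding formula: 1/q = 1/p - k/n
1/q = 1/5 - 2/11 = 1/55
q = 1/(1/55) = 55

55.0000


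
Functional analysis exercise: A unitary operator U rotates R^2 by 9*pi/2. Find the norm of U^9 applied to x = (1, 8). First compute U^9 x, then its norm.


U is a rotation by theta = 9*pi/2
U^9 = rotation by 9*theta = 81*pi/2 = 1*pi/2 (mod 2*pi)
cos(1*pi/2) = 0.0000, sin(1*pi/2) = 1.0000
U^9 x = (0.0000 * 1 - 1.0000 * 8, 1.0000 * 1 + 0.0000 * 8)
= (-8.0000, 1.0000)
||U^9 x|| = sqrt((-8.0000)^2 + 1.0000^2) = sqrt(65.0000) = 8.0623

8.0623


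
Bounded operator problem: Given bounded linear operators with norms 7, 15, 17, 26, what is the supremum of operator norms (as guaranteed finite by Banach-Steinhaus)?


By the Uniform Boundedness Principle, the supremum of norms is finite.
sup_k ||T_k|| = max(7, 15, 17, 26) = 26

26


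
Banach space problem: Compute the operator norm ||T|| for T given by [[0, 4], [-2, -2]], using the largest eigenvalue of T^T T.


A^T A = [[4, 4], [4, 20]]
trace(A^T A) = 24, det(A^T A) = 64
discriminant = 24^2 - 4*64 = 320
Largest eigenvalue of A^T A = (trace + sqrt(disc))/2 = 20.9443
||T|| = sqrt(20.9443) = 4.5765

4.5765


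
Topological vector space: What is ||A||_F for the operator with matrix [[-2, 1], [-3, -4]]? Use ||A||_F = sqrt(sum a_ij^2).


||A||_F^2 = sum a_ij^2
= (-2)^2 + 1^2 + (-3)^2 + (-4)^2
= 4 + 1 + 9 + 16 = 30
||A||_F = sqrt(30) = 5.4772

5.4772


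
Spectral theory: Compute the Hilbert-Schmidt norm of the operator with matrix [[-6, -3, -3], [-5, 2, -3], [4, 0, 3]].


The Hilbert-Schmidt norm is sqrt(sum of squares of all entries).
Sum of squares = (-6)^2 + (-3)^2 + (-3)^2 + (-5)^2 + 2^2 + (-3)^2 + 4^2 + 0^2 + 3^2
= 36 + 9 + 9 + 25 + 4 + 9 + 16 + 0 + 9 = 117
||T||_HS = sqrt(117) = 10.8167

10.8167


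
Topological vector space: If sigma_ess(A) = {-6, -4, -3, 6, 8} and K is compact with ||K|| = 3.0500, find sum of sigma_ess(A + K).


By Weyl's theorem, the essential spectrum is invariant under compact perturbations.
sigma_ess(A + K) = sigma_ess(A) = {-6, -4, -3, 6, 8}
Sum = -6 + -4 + -3 + 6 + 8 = 1

1


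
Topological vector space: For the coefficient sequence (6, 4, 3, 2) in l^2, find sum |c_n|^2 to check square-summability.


sum |c_n|^2 = 6^2 + 4^2 + 3^2 + 2^2
= 36 + 16 + 9 + 4
= 65

65


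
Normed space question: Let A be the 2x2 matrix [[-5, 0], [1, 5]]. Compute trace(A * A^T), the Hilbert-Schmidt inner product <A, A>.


trace(A * A^T) = sum of squares of all entries
= (-5)^2 + 0^2 + 1^2 + 5^2
= 25 + 0 + 1 + 25
= 51

51


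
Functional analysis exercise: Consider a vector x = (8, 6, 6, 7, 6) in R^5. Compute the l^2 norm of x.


The l^2 norm = (sum |x_i|^2)^(1/2)
Sum of 2th powers = 64 + 36 + 36 + 49 + 36 = 221
||x||_2 = (221)^(1/2) = 14.8661

14.8661
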